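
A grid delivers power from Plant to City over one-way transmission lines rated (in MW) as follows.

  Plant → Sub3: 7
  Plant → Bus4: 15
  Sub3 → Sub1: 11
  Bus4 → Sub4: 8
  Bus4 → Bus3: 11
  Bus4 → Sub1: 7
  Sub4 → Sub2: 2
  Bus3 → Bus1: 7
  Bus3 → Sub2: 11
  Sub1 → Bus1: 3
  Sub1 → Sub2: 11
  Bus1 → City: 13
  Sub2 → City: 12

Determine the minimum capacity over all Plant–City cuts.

Augment Plant→Sub3→Sub1→Bus1→City: bottleneck 3, flow now 3.
Augment Plant→Sub3→Sub1→Sub2→City: bottleneck 4, flow now 7.
Augment Plant→Bus4→Sub4→Sub2→City: bottleneck 2, flow now 9.
Augment Plant→Bus4→Bus3→Bus1→City: bottleneck 7, flow now 16.
Augment Plant→Bus4→Bus3→Sub2→City: bottleneck 4, flow now 20.
Augment Plant→Bus4→Sub1→Sub2→City: bottleneck 2, flow now 22.
No augmenting path remains; maximum flow = 22.
By max-flow min-cut, the minimum cut capacity equals the max flow.
In the residual graph, reachable from Plant: {Plant}.
Min-cut edges: Plant→Sub3 (7), Plant→Bus4 (15); capacity 7 + 15 = 22.

22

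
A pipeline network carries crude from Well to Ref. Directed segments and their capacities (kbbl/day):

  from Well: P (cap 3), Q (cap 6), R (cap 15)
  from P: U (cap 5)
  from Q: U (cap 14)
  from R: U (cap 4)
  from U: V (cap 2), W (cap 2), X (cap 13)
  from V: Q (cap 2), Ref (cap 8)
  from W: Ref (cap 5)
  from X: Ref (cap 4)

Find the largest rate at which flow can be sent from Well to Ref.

8

Augment Well→P→U→V→Ref: bottleneck 2, flow now 2.
Augment Well→P→U→W→Ref: bottleneck 1, flow now 3.
Augment Well→Q→U→W→Ref: bottleneck 1, flow now 4.
Augment Well→Q→U→X→Ref: bottleneck 4, flow now 8.
No augmenting path remains; maximum flow = 8.
In the residual graph, reachable from Well: {Well, P, Q, R, U, X}.
Min-cut edges: U→V (2), U→W (2), X→Ref (4); capacity 2 + 2 + 4 = 8.
This cut is saturated, so no flow can exceed 8.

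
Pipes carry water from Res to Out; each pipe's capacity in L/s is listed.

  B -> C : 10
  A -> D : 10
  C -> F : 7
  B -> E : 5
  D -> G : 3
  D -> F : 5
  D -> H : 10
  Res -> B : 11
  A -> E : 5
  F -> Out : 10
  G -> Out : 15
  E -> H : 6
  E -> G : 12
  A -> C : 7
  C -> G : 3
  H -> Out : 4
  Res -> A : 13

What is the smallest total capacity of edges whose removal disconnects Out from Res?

Augment Res→A→C→F→Out: bottleneck 7, flow now 7.
Augment Res→A→D→F→Out: bottleneck 3, flow now 10.
Augment Res→A→D→G→Out: bottleneck 3, flow now 13.
Augment Res→B→C→G→Out: bottleneck 3, flow now 16.
Augment Res→B→E→G→Out: bottleneck 5, flow now 21.
Augment Res→B→C→A→D→H→Out: bottleneck 3, flow now 24. (uses reverse residual edge)
No augmenting path remains; maximum flow = 24.
By max-flow min-cut, the minimum cut capacity equals the max flow.
In the residual graph, reachable from Res: {Res}.
Min-cut edges: Res→A (13), Res→B (11); capacity 13 + 11 = 24.

24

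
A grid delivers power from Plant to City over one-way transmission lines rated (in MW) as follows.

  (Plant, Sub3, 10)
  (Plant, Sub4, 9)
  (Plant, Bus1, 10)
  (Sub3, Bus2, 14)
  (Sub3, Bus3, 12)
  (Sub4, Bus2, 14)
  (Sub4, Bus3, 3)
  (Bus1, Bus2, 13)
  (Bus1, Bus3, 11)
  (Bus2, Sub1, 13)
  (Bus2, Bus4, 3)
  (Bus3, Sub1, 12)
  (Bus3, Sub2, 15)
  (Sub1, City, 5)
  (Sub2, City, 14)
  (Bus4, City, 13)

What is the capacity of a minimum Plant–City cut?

Augment Plant→Sub3→Bus2→Sub1→City: bottleneck 5, flow now 5.
Augment Plant→Sub3→Bus2→Bus4→City: bottleneck 3, flow now 8.
Augment Plant→Sub3→Bus3→Sub2→City: bottleneck 2, flow now 10.
Augment Plant→Sub4→Bus3→Sub2→City: bottleneck 3, flow now 13.
Augment Plant→Bus1→Bus3→Sub2→City: bottleneck 9, flow now 22.
No augmenting path remains; maximum flow = 22.
By max-flow min-cut, the minimum cut capacity equals the max flow.
In the residual graph, reachable from Plant: {Plant, Sub3, Sub4, Bus1, Bus2, Bus3, Sub1, Sub2}.
Min-cut edges: Bus2→Bus4 (3), Sub1→City (5), Sub2→City (14); capacity 3 + 5 + 14 = 22.

22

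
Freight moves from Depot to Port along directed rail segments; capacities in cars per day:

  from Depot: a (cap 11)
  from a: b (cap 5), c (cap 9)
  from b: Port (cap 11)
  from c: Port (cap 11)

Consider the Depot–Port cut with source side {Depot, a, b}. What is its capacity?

20

Edges leaving {Depot, a, b}: a→c (9), b→Port (11).
Cut capacity = 9 + 11 = 20.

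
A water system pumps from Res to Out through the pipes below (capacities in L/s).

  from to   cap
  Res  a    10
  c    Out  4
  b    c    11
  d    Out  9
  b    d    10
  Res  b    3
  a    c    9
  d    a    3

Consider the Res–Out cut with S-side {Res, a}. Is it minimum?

No — its capacity is 12, but the minimum cut has capacity 7.

Given cut capacity: 3 + 9 = 12.
Augment Res→a→c→Out: bottleneck 4, flow now 4.
Augment Res→b→d→Out: bottleneck 3, flow now 7.
No augmenting path remains; maximum flow = 7.
In the residual graph, reachable from Res: {Res, a, c}.
Min-cut edges: Res→b (3), c→Out (4); capacity 3 + 4 = 7.
Cut capacity 12 exceeds the max flow 7, so it is not minimum.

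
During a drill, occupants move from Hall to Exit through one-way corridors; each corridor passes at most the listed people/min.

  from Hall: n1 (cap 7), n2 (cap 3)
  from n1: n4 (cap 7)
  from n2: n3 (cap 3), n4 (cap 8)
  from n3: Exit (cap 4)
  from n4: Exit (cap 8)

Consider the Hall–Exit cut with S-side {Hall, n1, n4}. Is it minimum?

No — its capacity is 11, but the minimum cut has capacity 10.

Given cut capacity: 3 + 8 = 11.
Augment Hall→n1→n4→Exit: bottleneck 7, flow now 7.
Augment Hall→n2→n3→Exit: bottleneck 3, flow now 10.
No augmenting path remains; maximum flow = 10.
In the residual graph, reachable from Hall: {Hall}.
Min-cut edges: Hall→n1 (7), Hall→n2 (3); capacity 7 + 3 = 10.
Cut capacity 11 exceeds the max flow 10, so it is not minimum.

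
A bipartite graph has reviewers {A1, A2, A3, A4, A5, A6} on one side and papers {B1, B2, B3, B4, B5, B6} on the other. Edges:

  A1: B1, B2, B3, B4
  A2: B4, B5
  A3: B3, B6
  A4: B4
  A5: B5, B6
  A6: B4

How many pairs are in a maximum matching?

5

Unit-capacity flow: source→left, listed edges, right→sink; max matching = max flow.
Augmenting path A1→B1 (+1); matched 1.
Augmenting path A2→B4 (+1); matched 2.
Augmenting path A3→B3 (+1); matched 3.
Augmenting path A5→B5 (+1); matched 4.
Augmenting path A4→B4→A2→B5→A5→B6 (+1); matched 5.
No augmenting path remains; maximum matching = 5.
König certificate: {A1, A2, A3, A5, B4} is a vertex cover of size 5 (every listed pair touches it), so no matching can be larger.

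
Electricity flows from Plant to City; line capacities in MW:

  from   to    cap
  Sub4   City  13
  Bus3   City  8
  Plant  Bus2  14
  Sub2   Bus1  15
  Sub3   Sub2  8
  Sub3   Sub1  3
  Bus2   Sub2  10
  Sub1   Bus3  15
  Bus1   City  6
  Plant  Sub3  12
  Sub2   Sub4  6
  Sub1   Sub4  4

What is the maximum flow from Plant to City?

Augment Plant→Sub3→Sub1→Sub4→City: bottleneck 3, flow now 3.
Augment Plant→Sub3→Sub2→Sub4→City: bottleneck 6, flow now 9.
Augment Plant→Sub3→Sub2→Bus1→City: bottleneck 2, flow now 11.
Augment Plant→Bus2→Sub2→Bus1→City: bottleneck 4, flow now 15.
No augmenting path remains; maximum flow = 15.
In the residual graph, reachable from Plant: {Plant, Sub3, Bus2, Sub2, Bus1}.
Min-cut edges: Sub3→Sub1 (3), Sub2→Sub4 (6), Bus1→City (6); capacity 3 + 6 + 6 = 15.
This cut is saturated, so no flow can exceed 15.

15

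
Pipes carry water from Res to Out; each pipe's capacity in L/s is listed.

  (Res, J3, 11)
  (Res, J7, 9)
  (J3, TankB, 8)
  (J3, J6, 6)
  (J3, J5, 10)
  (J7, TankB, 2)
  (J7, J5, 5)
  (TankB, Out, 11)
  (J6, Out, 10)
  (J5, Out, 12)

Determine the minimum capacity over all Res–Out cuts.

18

Augment Res→J3→TankB→Out: bottleneck 8, flow now 8.
Augment Res→J3→J6→Out: bottleneck 3, flow now 11.
Augment Res→J7→TankB→Out: bottleneck 2, flow now 13.
Augment Res→J7→J5→Out: bottleneck 5, flow now 18.
No augmenting path remains; maximum flow = 18.
By max-flow min-cut, the minimum cut capacity equals the max flow.
In the residual graph, reachable from Res: {Res, J7}.
Min-cut edges: Res→J3 (11), J7→TankB (2), J7→J5 (5); capacity 11 + 2 + 5 = 18.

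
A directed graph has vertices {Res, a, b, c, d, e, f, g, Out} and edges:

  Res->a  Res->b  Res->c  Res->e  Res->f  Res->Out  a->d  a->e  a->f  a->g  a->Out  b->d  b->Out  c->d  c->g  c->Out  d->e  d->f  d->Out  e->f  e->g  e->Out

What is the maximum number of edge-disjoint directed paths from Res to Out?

Assign every edge capacity 1; by Menger, the answer equals the max flow.
Path Res→Out (+1); total 1.
Path Res→a→Out (+1); total 2.
Path Res→b→Out (+1); total 3.
Path Res→c→Out (+1); total 4.
Path Res→e→Out (+1); total 5.
No residual Res→Out path; max flow = 5.
Certifying cut of size 5: {Res→Out, Res→a, Res→b, Res→c, Res→e}.

5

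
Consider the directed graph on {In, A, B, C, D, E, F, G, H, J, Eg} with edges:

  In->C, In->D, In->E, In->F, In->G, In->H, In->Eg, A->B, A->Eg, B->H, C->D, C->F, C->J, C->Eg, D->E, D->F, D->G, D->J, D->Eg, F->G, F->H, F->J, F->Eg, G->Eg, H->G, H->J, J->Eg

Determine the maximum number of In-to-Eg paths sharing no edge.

Assign every edge capacity 1; by Menger, the answer equals the max flow.
Path In→Eg (+1); total 1.
Path In→C→Eg (+1); total 2.
Path In→D→Eg (+1); total 3.
Path In→F→Eg (+1); total 4.
Path In→G→Eg (+1); total 5.
Path In→H→J→Eg (+1); total 6.
No residual In→Eg path; max flow = 6.
Certifying cut of size 6: {In→C, In→D, In→Eg, In→F, In→G, In→H}.

6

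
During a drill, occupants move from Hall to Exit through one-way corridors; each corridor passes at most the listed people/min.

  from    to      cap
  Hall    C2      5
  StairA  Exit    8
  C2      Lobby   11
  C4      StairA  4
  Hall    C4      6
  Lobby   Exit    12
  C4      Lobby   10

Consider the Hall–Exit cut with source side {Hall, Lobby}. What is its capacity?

Edges leaving {Hall, Lobby}: Hall→C2 (5), Hall→C4 (6), Lobby→Exit (12).
Cut capacity = 5 + 6 + 12 = 23.

23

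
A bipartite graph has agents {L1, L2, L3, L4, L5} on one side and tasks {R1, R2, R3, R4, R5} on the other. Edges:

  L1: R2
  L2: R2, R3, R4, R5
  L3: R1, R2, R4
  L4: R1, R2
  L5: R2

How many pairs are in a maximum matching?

4

Unit-capacity flow: source→left, listed edges, right→sink; max matching = max flow.
Augmenting path L1→R2 (+1); matched 1.
Augmenting path L2→R3 (+1); matched 2.
Augmenting path L3→R1 (+1); matched 3.
Augmenting path L4→R1→L3→R4 (+1); matched 4.
No augmenting path remains; maximum matching = 4.
König certificate: {L2, L3, L4, R2} is a vertex cover of size 4 (every listed pair touches it), so no matching can be larger.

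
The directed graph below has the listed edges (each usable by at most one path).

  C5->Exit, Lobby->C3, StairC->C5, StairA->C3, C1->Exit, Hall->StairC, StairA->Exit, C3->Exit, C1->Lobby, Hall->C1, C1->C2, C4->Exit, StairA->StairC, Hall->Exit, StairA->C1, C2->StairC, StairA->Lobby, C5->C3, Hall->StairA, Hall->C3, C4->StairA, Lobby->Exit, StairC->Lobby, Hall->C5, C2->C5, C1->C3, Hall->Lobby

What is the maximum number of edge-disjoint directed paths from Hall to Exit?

Assign every edge capacity 1; by Menger, the answer equals the max flow.
Path Hall→Exit (+1); total 1.
Path Hall→StairA→Exit (+1); total 2.
Path Hall→C5→Exit (+1); total 3.
Path Hall→C1→Exit (+1); total 4.
Path Hall→Lobby→Exit (+1); total 5.
Path Hall→C3→Exit (+1); total 6.
No residual Hall→Exit path; max flow = 6.
Certifying cut of size 6: {C3→Exit, C5→Exit, Hall→C1, Hall→Exit, Hall→StairA, Lobby→Exit}.

6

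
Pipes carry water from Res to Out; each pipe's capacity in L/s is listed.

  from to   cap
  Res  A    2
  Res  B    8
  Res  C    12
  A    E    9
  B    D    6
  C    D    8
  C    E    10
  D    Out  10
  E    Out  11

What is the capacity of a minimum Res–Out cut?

Augment Res→A→E→Out: bottleneck 2, flow now 2.
Augment Res→B→D→Out: bottleneck 6, flow now 8.
Augment Res→C→D→Out: bottleneck 4, flow now 12.
Augment Res→C→E→Out: bottleneck 8, flow now 20.
No augmenting path remains; maximum flow = 20.
By max-flow min-cut, the minimum cut capacity equals the max flow.
In the residual graph, reachable from Res: {Res, B}.
Min-cut edges: Res→A (2), Res→C (12), B→D (6); capacity 2 + 12 + 6 = 20.

20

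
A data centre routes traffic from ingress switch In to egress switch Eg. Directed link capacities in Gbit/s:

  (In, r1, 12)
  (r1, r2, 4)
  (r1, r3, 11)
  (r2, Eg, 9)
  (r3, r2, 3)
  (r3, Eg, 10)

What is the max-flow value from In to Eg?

Augment In→r1→r2→Eg: bottleneck 4, flow now 4.
Augment In→r1→r3→Eg: bottleneck 8, flow now 12.
No augmenting path remains; maximum flow = 12.
In the residual graph, reachable from In: {In}.
Min-cut edges: In→r1 (12); capacity 12 = 12.
This cut is saturated, so no flow can exceed 12.

12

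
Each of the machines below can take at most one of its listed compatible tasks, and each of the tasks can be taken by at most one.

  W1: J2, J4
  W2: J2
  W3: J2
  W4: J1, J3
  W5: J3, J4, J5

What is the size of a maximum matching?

4

Unit-capacity flow: source→left, listed edges, right→sink; max matching = max flow.
Augmenting path W1→J2 (+1); matched 1.
Augmenting path W4→J1 (+1); matched 2.
Augmenting path W5→J3 (+1); matched 3.
Augmenting path W2→J2→W1→J4 (+1); matched 4.
No augmenting path remains; maximum matching = 4.
König certificate: {W1, W4, W5, J2} is a vertex cover of size 4 (every listed pair touches it), so no matching can be larger.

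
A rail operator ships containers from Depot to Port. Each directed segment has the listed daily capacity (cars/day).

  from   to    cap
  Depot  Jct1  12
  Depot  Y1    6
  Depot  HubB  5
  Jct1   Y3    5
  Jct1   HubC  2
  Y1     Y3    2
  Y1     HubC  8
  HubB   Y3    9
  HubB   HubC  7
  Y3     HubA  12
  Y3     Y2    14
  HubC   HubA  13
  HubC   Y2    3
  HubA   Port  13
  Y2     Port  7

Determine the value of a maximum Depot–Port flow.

18

Augment Depot→Jct1→Y3→HubA→Port: bottleneck 5, flow now 5.
Augment Depot→Jct1→HubC→HubA→Port: bottleneck 2, flow now 7.
Augment Depot→Y1→Y3→HubA→Port: bottleneck 2, flow now 9.
Augment Depot→Y1→HubC→HubA→Port: bottleneck 4, flow now 13.
Augment Depot→HubB→Y3→Y2→Port: bottleneck 5, flow now 18.
No augmenting path remains; maximum flow = 18.
In the residual graph, reachable from Depot: {Depot, Jct1}.
Min-cut edges: Depot→Y1 (6), Depot→HubB (5), Jct1→Y3 (5), Jct1→HubC (2); capacity 6 + 5 + 5 + 2 = 18.
This cut is saturated, so no flow can exceed 18.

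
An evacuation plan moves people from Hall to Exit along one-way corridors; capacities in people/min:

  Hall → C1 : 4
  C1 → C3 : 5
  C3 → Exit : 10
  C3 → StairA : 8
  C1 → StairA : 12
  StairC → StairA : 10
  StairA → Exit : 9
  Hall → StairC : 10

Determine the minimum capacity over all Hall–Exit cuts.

13

Augment Hall→C1→StairA→Exit: bottleneck 4, flow now 4.
Augment Hall→StairC→StairA→Exit: bottleneck 5, flow now 9.
Augment Hall→StairC→StairA→C1→C3→Exit: bottleneck 4, flow now 13. (uses reverse residual edge)
No augmenting path remains; maximum flow = 13.
By max-flow min-cut, the minimum cut capacity equals the max flow.
In the residual graph, reachable from Hall: {Hall, StairC, StairA}.
Min-cut edges: Hall→C1 (4), StairA→Exit (9); capacity 4 + 9 = 13.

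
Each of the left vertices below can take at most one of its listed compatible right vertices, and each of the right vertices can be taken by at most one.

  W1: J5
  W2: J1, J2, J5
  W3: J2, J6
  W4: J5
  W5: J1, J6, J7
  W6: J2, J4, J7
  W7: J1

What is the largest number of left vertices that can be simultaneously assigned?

Unit-capacity flow: source→left, listed edges, right→sink; max matching = max flow.
Augmenting path W1→J5 (+1); matched 1.
Augmenting path W2→J1 (+1); matched 2.
Augmenting path W3→J2 (+1); matched 3.
Augmenting path W5→J6 (+1); matched 4.
Augmenting path W6→J4 (+1); matched 5.
Augmenting path W7→J1→W2→J2→W3→J6→W5→J7 (+1); matched 6.
No augmenting path remains; maximum matching = 6.
König certificate: {W2, W3, W5, W6, W7, J5} is a vertex cover of size 6 (every listed pair touches it), so no matching can be larger.

6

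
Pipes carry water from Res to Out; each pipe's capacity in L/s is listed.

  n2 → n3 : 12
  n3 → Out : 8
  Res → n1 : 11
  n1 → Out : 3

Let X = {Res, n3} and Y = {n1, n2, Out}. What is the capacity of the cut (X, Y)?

19

Edges leaving {Res, n3}: Res→n1 (11), n3→Out (8).
Cut capacity = 11 + 8 = 19.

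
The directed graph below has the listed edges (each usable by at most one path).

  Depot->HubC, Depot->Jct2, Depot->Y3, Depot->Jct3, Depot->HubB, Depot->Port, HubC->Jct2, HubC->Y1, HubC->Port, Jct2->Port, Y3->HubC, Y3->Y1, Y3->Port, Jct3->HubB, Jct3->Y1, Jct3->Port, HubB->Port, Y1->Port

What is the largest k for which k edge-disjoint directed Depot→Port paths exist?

Assign every edge capacity 1; by Menger, the answer equals the max flow.
Path Depot→Port (+1); total 1.
Path Depot→HubC→Port (+1); total 2.
Path Depot→Jct2→Port (+1); total 3.
Path Depot→Y3→Port (+1); total 4.
Path Depot→Jct3→Port (+1); total 5.
Path Depot→HubB→Port (+1); total 6.
No residual Depot→Port path; max flow = 6.
Certifying cut of size 6: {Depot→HubB, Depot→HubC, Depot→Jct2, Depot→Jct3, Depot→Port, Depot→Y3}.

6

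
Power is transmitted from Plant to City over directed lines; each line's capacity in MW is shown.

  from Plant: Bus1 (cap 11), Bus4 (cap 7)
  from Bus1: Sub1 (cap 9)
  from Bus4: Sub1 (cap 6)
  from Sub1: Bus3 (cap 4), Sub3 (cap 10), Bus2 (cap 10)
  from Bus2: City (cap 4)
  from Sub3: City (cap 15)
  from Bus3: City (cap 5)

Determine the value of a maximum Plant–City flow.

Augment Plant→Bus1→Sub1→Bus2→City: bottleneck 4, flow now 4.
Augment Plant→Bus1→Sub1→Sub3→City: bottleneck 5, flow now 9.
Augment Plant→Bus4→Sub1→Sub3→City: bottleneck 5, flow now 14.
Augment Plant→Bus4→Sub1→Bus3→City: bottleneck 1, flow now 15.
No augmenting path remains; maximum flow = 15.
In the residual graph, reachable from Plant: {Plant, Bus1, Bus4}.
Min-cut edges: Bus1→Sub1 (9), Bus4→Sub1 (6); capacity 9 + 6 = 15.
This cut is saturated, so no flow can exceed 15.

15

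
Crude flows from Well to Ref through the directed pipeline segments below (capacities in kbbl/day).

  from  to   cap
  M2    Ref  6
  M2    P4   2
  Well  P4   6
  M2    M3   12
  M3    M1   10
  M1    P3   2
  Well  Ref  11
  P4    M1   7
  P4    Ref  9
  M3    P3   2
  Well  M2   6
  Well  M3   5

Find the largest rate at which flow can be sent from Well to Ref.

Augment Well→Ref: bottleneck 11, flow now 11.
Augment Well→M2→Ref: bottleneck 6, flow now 17.
Augment Well→P4→Ref: bottleneck 6, flow now 23.
No augmenting path remains; maximum flow = 23.
In the residual graph, reachable from Well: {Well, M3, M1, P3}.
Min-cut edges: Well→M2 (6), Well→P4 (6), Well→Ref (11); capacity 6 + 6 + 11 = 23.
This cut is saturated, so no flow can exceed 23.

23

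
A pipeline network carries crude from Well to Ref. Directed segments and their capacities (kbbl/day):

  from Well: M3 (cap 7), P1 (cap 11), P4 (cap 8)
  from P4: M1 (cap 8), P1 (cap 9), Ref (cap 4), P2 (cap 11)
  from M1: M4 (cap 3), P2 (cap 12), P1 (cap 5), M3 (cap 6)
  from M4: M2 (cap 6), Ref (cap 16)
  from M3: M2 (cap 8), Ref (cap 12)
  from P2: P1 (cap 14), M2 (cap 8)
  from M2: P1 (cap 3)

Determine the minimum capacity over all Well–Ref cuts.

Augment Well→P4→Ref: bottleneck 4, flow now 4.
Augment Well→M3→Ref: bottleneck 7, flow now 11.
Augment Well→P4→M1→M4→Ref: bottleneck 3, flow now 14.
Augment Well→P4→M1→M3→Ref: bottleneck 1, flow now 15.
No augmenting path remains; maximum flow = 15.
By max-flow min-cut, the minimum cut capacity equals the max flow.
In the residual graph, reachable from Well: {Well, P1}.
Min-cut edges: Well→P4 (8), Well→M3 (7); capacity 8 + 7 = 15.

15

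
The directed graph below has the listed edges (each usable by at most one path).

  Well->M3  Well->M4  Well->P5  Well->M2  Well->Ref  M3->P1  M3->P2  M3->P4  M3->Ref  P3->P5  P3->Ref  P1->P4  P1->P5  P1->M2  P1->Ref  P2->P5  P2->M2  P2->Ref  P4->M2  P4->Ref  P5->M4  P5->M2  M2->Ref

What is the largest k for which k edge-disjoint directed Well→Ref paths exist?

3

Assign every edge capacity 1; by Menger, the answer equals the max flow.
Path Well→Ref (+1); total 1.
Path Well→M3→Ref (+1); total 2.
Path Well→M2→Ref (+1); total 3.
No residual Well→Ref path; max flow = 3.
Certifying cut of size 3: {M2→Ref, Well→M3, Well→Ref}.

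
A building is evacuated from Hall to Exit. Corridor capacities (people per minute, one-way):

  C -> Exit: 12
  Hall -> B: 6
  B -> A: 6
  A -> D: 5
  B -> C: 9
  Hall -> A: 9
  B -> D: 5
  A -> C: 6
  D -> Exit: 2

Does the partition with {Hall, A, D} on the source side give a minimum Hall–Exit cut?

Yes — it is a minimum cut (capacity 14).

Given cut capacity: 6 + 6 + 2 = 14.
Augment Hall→A→C→Exit: bottleneck 6, flow now 6.
Augment Hall→A→D→Exit: bottleneck 2, flow now 8.
Augment Hall→B→C→Exit: bottleneck 6, flow now 14.
No augmenting path remains; maximum flow = 14.
Cut capacity 14 equals the max flow, so it is a minimum cut.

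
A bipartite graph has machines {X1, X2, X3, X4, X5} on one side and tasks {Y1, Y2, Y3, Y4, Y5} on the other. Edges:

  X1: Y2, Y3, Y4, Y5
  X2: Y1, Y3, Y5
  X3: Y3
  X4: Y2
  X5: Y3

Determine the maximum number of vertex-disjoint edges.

4

Unit-capacity flow: source→left, listed edges, right→sink; max matching = max flow.
Augmenting path X1→Y2 (+1); matched 1.
Augmenting path X2→Y1 (+1); matched 2.
Augmenting path X3→Y3 (+1); matched 3.
Augmenting path X4→Y2→X1→Y4 (+1); matched 4.
No augmenting path remains; maximum matching = 4.
König certificate: {X1, X2, X4, Y3} is a vertex cover of size 4 (every listed pair touches it), so no matching can be larger.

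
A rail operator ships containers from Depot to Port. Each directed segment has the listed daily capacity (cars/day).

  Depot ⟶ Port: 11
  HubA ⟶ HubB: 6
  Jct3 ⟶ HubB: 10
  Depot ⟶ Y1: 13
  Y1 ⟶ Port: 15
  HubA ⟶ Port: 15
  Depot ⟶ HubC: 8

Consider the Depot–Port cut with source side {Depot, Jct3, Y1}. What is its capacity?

Edges leaving {Depot, Jct3, Y1}: Depot→HubC (8), Depot→Port (11), Jct3→HubB (10), Y1→Port (15).
Cut capacity = 8 + 11 + 10 + 15 = 44.

44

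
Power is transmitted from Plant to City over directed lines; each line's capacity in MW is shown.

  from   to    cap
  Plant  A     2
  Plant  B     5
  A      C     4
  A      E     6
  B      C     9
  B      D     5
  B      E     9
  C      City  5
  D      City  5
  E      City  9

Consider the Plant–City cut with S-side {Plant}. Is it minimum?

Given cut capacity: 2 + 5 = 7.
Augment Plant→A→C→City: bottleneck 2, flow now 2.
Augment Plant→B→C→City: bottleneck 3, flow now 5.
Augment Plant→B→D→City: bottleneck 2, flow now 7.
No augmenting path remains; maximum flow = 7.
Cut capacity 7 equals the max flow, so it is a minimum cut.

Yes — it is a minimum cut (capacity 7).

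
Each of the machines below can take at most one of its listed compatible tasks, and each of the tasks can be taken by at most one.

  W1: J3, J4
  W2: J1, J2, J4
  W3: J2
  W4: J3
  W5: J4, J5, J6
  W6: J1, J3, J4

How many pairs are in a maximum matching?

Unit-capacity flow: source→left, listed edges, right→sink; max matching = max flow.
Augmenting path W1→J3 (+1); matched 1.
Augmenting path W2→J1 (+1); matched 2.
Augmenting path W3→J2 (+1); matched 3.
Augmenting path W5→J4 (+1); matched 4.
Augmenting path W6→J4→W5→J5 (+1); matched 5.
No augmenting path remains; maximum matching = 5.
König certificate: {W5, J1, J2, J3, J4} is a vertex cover of size 5 (every listed pair touches it), so no matching can be larger.

5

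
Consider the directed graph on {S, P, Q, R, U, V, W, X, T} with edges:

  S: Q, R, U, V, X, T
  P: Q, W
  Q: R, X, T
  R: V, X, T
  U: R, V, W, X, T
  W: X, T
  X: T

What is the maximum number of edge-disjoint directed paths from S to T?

5

Assign every edge capacity 1; by Menger, the answer equals the max flow.
Path S→T (+1); total 1.
Path S→Q→T (+1); total 2.
Path S→R→T (+1); total 3.
Path S→U→T (+1); total 4.
Path S→X→T (+1); total 5.
No residual S→T path; max flow = 5.
Certifying cut of size 5: {S→Q, S→R, S→T, S→U, S→X}.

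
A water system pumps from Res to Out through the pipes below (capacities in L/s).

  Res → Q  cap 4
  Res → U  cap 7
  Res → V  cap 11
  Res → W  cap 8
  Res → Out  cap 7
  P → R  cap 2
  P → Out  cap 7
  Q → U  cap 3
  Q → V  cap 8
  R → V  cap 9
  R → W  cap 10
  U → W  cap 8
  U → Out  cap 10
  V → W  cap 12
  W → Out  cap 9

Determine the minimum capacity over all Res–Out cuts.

Augment Res→Out: bottleneck 7, flow now 7.
Augment Res→U→Out: bottleneck 7, flow now 14.
Augment Res→W→Out: bottleneck 8, flow now 22.
Augment Res→Q→U→Out: bottleneck 3, flow now 25.
Augment Res→V→W→Out: bottleneck 1, flow now 26.
No augmenting path remains; maximum flow = 26.
By max-flow min-cut, the minimum cut capacity equals the max flow.
In the residual graph, reachable from Res: {Res, Q, V, W}.
Min-cut edges: Res→U (7), Res→Out (7), Q→U (3), W→Out (9); capacity 7 + 7 + 3 + 9 = 26.

26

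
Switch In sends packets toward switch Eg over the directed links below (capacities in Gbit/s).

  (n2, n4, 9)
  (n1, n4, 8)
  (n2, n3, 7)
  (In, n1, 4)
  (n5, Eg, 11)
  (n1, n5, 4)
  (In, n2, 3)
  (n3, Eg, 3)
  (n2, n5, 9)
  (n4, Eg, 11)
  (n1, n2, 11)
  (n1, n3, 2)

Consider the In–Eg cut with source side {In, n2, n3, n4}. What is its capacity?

Edges leaving {In, n2, n3, n4}: In→n1 (4), n2→n5 (9), n3→Eg (3), n4→Eg (11).
Cut capacity = 4 + 9 + 3 + 11 = 27.

27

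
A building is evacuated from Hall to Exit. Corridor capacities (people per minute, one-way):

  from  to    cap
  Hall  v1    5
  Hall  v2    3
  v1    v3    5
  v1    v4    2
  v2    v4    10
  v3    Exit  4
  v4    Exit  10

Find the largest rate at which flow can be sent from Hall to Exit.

8

Augment Hall→v1→v3→Exit: bottleneck 4, flow now 4.
Augment Hall→v1→v4→Exit: bottleneck 1, flow now 5.
Augment Hall→v2→v4→Exit: bottleneck 3, flow now 8.
No augmenting path remains; maximum flow = 8.
In the residual graph, reachable from Hall: {Hall}.
Min-cut edges: Hall→v1 (5), Hall→v2 (3); capacity 5 + 3 = 8.
This cut is saturated, so no flow can exceed 8.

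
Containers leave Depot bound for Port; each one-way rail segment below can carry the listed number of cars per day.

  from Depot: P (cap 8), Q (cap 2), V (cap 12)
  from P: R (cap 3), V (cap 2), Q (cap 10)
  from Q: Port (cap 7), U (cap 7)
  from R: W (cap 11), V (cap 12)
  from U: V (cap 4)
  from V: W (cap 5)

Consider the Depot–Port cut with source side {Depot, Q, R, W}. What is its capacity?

Edges leaving {Depot, Q, R, W}: Depot→P (8), Depot→V (12), Q→U (7), Q→Port (7), R→V (12).
Cut capacity = 8 + 12 + 7 + 7 + 12 = 46.

46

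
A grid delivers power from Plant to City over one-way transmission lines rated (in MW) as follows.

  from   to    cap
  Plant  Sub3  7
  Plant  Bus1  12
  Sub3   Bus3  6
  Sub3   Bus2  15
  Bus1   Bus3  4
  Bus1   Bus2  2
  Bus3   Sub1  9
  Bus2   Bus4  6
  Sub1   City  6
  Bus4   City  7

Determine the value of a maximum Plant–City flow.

12

Augment Plant→Sub3→Bus3→Sub1→City: bottleneck 6, flow now 6.
Augment Plant→Sub3→Bus2→Bus4→City: bottleneck 1, flow now 7.
Augment Plant→Bus1→Bus2→Bus4→City: bottleneck 2, flow now 9.
Augment Plant→Bus1→Bus3→Sub3→Bus2→Bus4→City: bottleneck 3, flow now 12. (uses reverse residual edge)
No augmenting path remains; maximum flow = 12.
In the residual graph, reachable from Plant: {Plant, Sub3, Bus1, Bus3, Bus2, Sub1}.
Min-cut edges: Bus2→Bus4 (6), Sub1→City (6); capacity 6 + 6 = 12.
This cut is saturated, so no flow can exceed 12.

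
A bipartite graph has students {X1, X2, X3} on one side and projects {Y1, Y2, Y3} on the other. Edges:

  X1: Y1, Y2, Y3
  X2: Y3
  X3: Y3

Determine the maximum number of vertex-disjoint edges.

Unit-capacity flow: source→left, listed edges, right→sink; max matching = max flow.
Augmenting path X1→Y1 (+1); matched 1.
Augmenting path X2→Y3 (+1); matched 2.
No augmenting path remains; maximum matching = 2.
König certificate: {X1, Y3} is a vertex cover of size 2 (every listed pair touches it), so no matching can be larger.

2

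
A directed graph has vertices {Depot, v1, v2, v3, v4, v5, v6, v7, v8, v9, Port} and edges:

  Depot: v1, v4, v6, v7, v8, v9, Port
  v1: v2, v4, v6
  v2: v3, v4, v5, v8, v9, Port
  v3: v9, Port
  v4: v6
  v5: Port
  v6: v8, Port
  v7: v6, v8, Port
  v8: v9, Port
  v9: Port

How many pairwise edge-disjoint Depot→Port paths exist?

Assign every edge capacity 1; by Menger, the answer equals the max flow.
Path Depot→Port (+1); total 1.
Path Depot→v6→Port (+1); total 2.
Path Depot→v7→Port (+1); total 3.
Path Depot→v8→Port (+1); total 4.
Path Depot→v9→Port (+1); total 5.
Path Depot→v1→v2→Port (+1); total 6.
No residual Depot→Port path; max flow = 6.
Certifying cut of size 6: {Depot→Port, Depot→v1, Depot→v7, v6→Port, v8→Port, v9→Port}.

6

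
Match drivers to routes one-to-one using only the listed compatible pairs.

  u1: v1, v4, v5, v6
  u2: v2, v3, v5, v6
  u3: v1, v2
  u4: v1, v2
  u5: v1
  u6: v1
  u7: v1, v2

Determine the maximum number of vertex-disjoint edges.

4

Unit-capacity flow: source→left, listed edges, right→sink; max matching = max flow.
Augmenting path u1→v1 (+1); matched 1.
Augmenting path u2→v2 (+1); matched 2.
Augmenting path u3→v1→u1→v4 (+1); matched 3.
Augmenting path u4→v2→u2→v3 (+1); matched 4.
No augmenting path remains; maximum matching = 4.
König certificate: {u1, u2, v1, v2} is a vertex cover of size 4 (every listed pair touches it), so no matching can be larger.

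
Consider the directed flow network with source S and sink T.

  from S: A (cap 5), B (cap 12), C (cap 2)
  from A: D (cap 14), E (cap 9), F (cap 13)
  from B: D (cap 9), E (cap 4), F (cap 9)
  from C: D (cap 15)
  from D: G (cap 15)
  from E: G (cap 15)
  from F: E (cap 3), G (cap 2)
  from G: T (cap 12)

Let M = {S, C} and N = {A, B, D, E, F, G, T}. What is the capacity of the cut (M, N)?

32

Edges leaving {S, C}: S→A (5), S→B (12), C→D (15).
Cut capacity = 5 + 12 + 15 = 32.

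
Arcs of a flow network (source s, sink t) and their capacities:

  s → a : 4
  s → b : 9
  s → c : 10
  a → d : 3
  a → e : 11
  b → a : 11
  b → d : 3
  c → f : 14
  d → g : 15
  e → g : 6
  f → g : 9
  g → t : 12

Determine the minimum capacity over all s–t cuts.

Augment s→a→d→g→t: bottleneck 3, flow now 3.
Augment s→a→e→g→t: bottleneck 1, flow now 4.
Augment s→b→d→g→t: bottleneck 3, flow now 7.
Augment s→c→f→g→t: bottleneck 5, flow now 12.
No augmenting path remains; maximum flow = 12.
By max-flow min-cut, the minimum cut capacity equals the max flow.
In the residual graph, reachable from s: {s, a, b, c, d, e, f, g}.
Min-cut edges: g→t (12); capacity 12 = 12.

12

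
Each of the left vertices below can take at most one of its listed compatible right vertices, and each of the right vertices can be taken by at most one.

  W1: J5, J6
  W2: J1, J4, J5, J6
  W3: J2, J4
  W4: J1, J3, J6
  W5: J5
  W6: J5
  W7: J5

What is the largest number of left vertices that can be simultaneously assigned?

5

Unit-capacity flow: source→left, listed edges, right→sink; max matching = max flow.
Augmenting path W1→J5 (+1); matched 1.
Augmenting path W2→J1 (+1); matched 2.
Augmenting path W3→J2 (+1); matched 3.
Augmenting path W4→J3 (+1); matched 4.
Augmenting path W5→J5→W1→J6 (+1); matched 5.
No augmenting path remains; maximum matching = 5.
König certificate: {W1, W2, W3, W4, J5} is a vertex cover of size 5 (every listed pair touches it), so no matching can be larger.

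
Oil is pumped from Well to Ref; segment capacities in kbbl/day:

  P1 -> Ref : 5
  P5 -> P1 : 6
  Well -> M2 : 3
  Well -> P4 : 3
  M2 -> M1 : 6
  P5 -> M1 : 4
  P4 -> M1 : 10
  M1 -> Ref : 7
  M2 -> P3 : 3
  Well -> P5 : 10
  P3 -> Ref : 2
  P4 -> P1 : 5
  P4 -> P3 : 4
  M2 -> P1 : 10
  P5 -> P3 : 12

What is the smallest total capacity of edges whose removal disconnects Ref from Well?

14

Augment Well→P4→M1→Ref: bottleneck 3, flow now 3.
Augment Well→M2→M1→Ref: bottleneck 3, flow now 6.
Augment Well→P5→M1→Ref: bottleneck 1, flow now 7.
Augment Well→P5→P3→Ref: bottleneck 2, flow now 9.
Augment Well→P5→P1→Ref: bottleneck 5, flow now 14.
No augmenting path remains; maximum flow = 14.
By max-flow min-cut, the minimum cut capacity equals the max flow.
In the residual graph, reachable from Well: {Well, P4, M2, P5, M1, P3, P1}.
Min-cut edges: M1→Ref (7), P3→Ref (2), P1→Ref (5); capacity 7 + 2 + 5 = 14.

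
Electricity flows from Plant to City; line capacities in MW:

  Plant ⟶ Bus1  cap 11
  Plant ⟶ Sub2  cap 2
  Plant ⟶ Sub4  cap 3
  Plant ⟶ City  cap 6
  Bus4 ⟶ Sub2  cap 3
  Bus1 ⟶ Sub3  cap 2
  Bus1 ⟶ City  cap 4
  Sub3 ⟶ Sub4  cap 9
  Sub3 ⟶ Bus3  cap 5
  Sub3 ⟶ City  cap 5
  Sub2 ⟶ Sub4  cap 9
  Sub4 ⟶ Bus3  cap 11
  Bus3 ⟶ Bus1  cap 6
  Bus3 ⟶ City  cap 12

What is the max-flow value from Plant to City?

17

Augment Plant→City: bottleneck 6, flow now 6.
Augment Plant→Bus1→City: bottleneck 4, flow now 10.
Augment Plant→Bus1→Sub3→City: bottleneck 2, flow now 12.
Augment Plant→Sub4→Bus3→City: bottleneck 3, flow now 15.
Augment Plant→Sub2→Sub4→Bus3→City: bottleneck 2, flow now 17.
No augmenting path remains; maximum flow = 17.
In the residual graph, reachable from Plant: {Plant, Bus1}.
Min-cut edges: Plant→Sub2 (2), Plant→Sub4 (3), Plant→City (6), Bus1→Sub3 (2), Bus1→City (4); capacity 2 + 3 + 6 + 2 + 4 = 17.
This cut is saturated, so no flow can exceed 17.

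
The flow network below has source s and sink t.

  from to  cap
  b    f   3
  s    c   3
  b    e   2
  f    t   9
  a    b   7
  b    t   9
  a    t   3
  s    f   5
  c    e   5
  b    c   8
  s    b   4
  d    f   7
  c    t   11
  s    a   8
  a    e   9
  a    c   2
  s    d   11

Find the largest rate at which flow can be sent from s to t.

Augment s→a→t: bottleneck 3, flow now 3.
Augment s→b→t: bottleneck 4, flow now 7.
Augment s→c→t: bottleneck 3, flow now 10.
Augment s→f→t: bottleneck 5, flow now 15.
Augment s→a→b→t: bottleneck 5, flow now 20.
Augment s→d→f→t: bottleneck 4, flow now 24.
No augmenting path remains; maximum flow = 24.
In the residual graph, reachable from s: {s, d, f}.
Min-cut edges: s→a (8), s→b (4), s→c (3), f→t (9); capacity 8 + 4 + 3 + 9 = 24.
This cut is saturated, so no flow can exceed 24.

24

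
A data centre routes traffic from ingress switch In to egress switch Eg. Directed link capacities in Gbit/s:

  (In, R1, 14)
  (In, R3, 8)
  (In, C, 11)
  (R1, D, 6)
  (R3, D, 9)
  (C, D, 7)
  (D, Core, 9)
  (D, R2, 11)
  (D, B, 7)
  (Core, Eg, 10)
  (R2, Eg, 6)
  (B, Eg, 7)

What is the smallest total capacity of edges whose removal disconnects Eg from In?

Augment In→R1→D→Core→Eg: bottleneck 6, flow now 6.
Augment In→R3→D→Core→Eg: bottleneck 3, flow now 9.
Augment In→R3→D→R2→Eg: bottleneck 5, flow now 14.
Augment In→C→D→R2→Eg: bottleneck 1, flow now 15.
Augment In→C→D→B→Eg: bottleneck 6, flow now 21.
No augmenting path remains; maximum flow = 21.
By max-flow min-cut, the minimum cut capacity equals the max flow.
In the residual graph, reachable from In: {In, R1, C}.
Min-cut edges: In→R3 (8), R1→D (6), C→D (7); capacity 8 + 6 + 7 = 21.

21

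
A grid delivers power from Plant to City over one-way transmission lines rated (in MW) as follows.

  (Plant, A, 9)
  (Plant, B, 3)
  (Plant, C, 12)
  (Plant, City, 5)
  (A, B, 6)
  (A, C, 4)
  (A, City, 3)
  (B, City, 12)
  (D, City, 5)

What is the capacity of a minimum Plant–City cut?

17

Augment Plant→City: bottleneck 5, flow now 5.
Augment Plant→A→City: bottleneck 3, flow now 8.
Augment Plant→B→City: bottleneck 3, flow now 11.
Augment Plant→A→B→City: bottleneck 6, flow now 17.
No augmenting path remains; maximum flow = 17.
By max-flow min-cut, the minimum cut capacity equals the max flow.
In the residual graph, reachable from Plant: {Plant, C}.
Min-cut edges: Plant→A (9), Plant→B (3), Plant→City (5); capacity 9 + 3 + 5 = 17.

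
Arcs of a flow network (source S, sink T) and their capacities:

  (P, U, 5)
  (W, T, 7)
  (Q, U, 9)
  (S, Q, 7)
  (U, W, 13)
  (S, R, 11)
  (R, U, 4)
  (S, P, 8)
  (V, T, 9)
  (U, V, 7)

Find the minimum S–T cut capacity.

14

Augment S→P→U→V→T: bottleneck 5, flow now 5.
Augment S→Q→U→V→T: bottleneck 2, flow now 7.
Augment S→Q→U→W→T: bottleneck 5, flow now 12.
Augment S→R→U→W→T: bottleneck 2, flow now 14.
No augmenting path remains; maximum flow = 14.
By max-flow min-cut, the minimum cut capacity equals the max flow.
In the residual graph, reachable from S: {S, P, Q, R, U, W}.
Min-cut edges: U→V (7), W→T (7); capacity 7 + 7 = 14.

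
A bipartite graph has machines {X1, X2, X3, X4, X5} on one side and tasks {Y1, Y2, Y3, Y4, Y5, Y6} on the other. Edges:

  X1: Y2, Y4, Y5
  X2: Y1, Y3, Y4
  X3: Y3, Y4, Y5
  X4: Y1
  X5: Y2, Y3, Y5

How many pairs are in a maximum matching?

5

Unit-capacity flow: source→left, listed edges, right→sink; max matching = max flow.
Augmenting path X1→Y2 (+1); matched 1.
Augmenting path X2→Y1 (+1); matched 2.
Augmenting path X3→Y3 (+1); matched 3.
Augmenting path X5→Y5 (+1); matched 4.
Augmenting path X4→Y1→X2→Y4 (+1); matched 5.
No augmenting path remains; maximum matching = 5.
König certificate: {X1, X2, X3, X4, X5} is a vertex cover of size 5 (every listed pair touches it), so no matching can be larger.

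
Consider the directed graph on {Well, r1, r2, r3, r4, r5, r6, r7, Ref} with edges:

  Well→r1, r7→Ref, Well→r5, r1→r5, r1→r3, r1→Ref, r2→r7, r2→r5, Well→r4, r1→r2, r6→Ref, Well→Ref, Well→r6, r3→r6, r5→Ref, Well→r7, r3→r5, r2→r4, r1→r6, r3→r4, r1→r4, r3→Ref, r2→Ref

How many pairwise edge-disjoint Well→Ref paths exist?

5

Assign every edge capacity 1; by Menger, the answer equals the max flow.
Path Well→Ref (+1); total 1.
Path Well→r1→Ref (+1); total 2.
Path Well→r5→Ref (+1); total 3.
Path Well→r6→Ref (+1); total 4.
Path Well→r7→Ref (+1); total 5.
No residual Well→Ref path; max flow = 5.
Certifying cut of size 5: {Well→Ref, Well→r1, Well→r5, Well→r6, Well→r7}.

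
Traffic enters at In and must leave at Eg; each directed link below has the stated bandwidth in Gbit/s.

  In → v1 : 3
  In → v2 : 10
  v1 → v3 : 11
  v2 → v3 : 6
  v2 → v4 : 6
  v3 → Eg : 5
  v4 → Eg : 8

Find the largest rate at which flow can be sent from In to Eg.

Augment In→v1→v3→Eg: bottleneck 3, flow now 3.
Augment In→v2→v3→Eg: bottleneck 2, flow now 5.
Augment In→v2→v4→Eg: bottleneck 6, flow now 11.
No augmenting path remains; maximum flow = 11.
In the residual graph, reachable from In: {In, v1, v2, v3}.
Min-cut edges: v2→v4 (6), v3→Eg (5); capacity 6 + 5 = 11.
This cut is saturated, so no flow can exceed 11.

11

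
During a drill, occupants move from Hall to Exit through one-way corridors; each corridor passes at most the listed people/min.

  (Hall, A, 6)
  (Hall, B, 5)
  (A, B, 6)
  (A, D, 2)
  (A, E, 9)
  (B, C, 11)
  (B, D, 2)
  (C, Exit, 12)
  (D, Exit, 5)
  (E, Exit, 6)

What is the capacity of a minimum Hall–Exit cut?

Augment Hall→A→D→Exit: bottleneck 2, flow now 2.
Augment Hall→A→E→Exit: bottleneck 4, flow now 6.
Augment Hall→B→C→Exit: bottleneck 5, flow now 11.
No augmenting path remains; maximum flow = 11.
By max-flow min-cut, the minimum cut capacity equals the max flow.
In the residual graph, reachable from Hall: {Hall}.
Min-cut edges: Hall→A (6), Hall→B (5); capacity 6 + 5 = 11.

11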